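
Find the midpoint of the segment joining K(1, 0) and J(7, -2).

The midpoint is the average of the coordinates:
x: (1 + 7)/2 = 4
y: (0 + -2)/2 = -1
Midpoint = (4, -1)

(4, -1)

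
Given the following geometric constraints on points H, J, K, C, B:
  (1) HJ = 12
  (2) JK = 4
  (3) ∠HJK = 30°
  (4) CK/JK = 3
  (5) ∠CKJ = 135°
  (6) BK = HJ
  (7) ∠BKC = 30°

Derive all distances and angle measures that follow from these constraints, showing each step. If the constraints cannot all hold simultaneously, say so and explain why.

The constraints are consistent.

From the given relations:
  CK = 3·JK = 3·4 = 12
  BK = HJ = 12

Step 1: From HJ = 12, JK = 4, and ∠HJK = 30°, by the law of cosines:
  HK² = HJ² + JK² - 2·HJ·JK·cos(30°) = 144 + 16 - 83.14 = 76.86
  HK ≈ 8.77

Step 2: From JK = 4, KC = 12, and ∠JKC = 135°, by the law of cosines:
  JC² = JK² + KC² - 2·JK·KC·cos(135°) = 16 + 144 + 67.88 = 227.9
  JC ≈ 15.1

Step 3: From CK = 12, KB = 12, and ∠CKB = 30°, by the law of cosines:
  CB² = CK² + KB² - 2·CK·KB·cos(30°) = 144 + 144 - 249.4 = 38.58
  CB ≈ 6.21

Step 4: From HJ = 12, HK = 8.77, JK = 4, by the inverse law of cosines:
  cos(∠JHK) = (HJ² + HK² - JK²) / (2·HJ·HK)
  ∠JHK = 13.19°

Step 5: From JC = 15.1, JK = 4, CK = 12, by the inverse law of cosines:
  cos(∠CJK) = (JC² + JK² - CK²) / (2·JC·JK)
  ∠CJK = 34.2°

Step 6: From KH = 8.77, KJ = 4, HJ = 12, by the inverse law of cosines:
  cos(∠HKJ) = (KH² + KJ² - HJ²) / (2·KH·KJ)
  ∠HKJ = 136.81°

Step 7: From CB = 6.21, CK = 12, BK = 12, by the inverse law of cosines:
  cos(∠BCK) = (CB² + CK² - BK²) / (2·CB·CK)
  ∠BCK = 75°

Step 8: From CJ = 15.1, CK = 12, JK = 4, by the inverse law of cosines:
  cos(∠JCK) = (CJ² + CK² - JK²) / (2·CJ·CK)
  ∠JCK = 10.8°

Step 9: From BC = 6.21, BK = 12, CK = 12, by the inverse law of cosines:
  cos(∠CBK) = (BC² + BK² - CK²) / (2·BC·BK)
  ∠CBK = 75°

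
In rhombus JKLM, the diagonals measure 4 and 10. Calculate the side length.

The diagonals of a rhombus bisect each other at right angles.
Half-diagonals: 4/2 = 2 and 10/2 = 5
side = sqrt(2^2 + 5^2)
side = sqrt(4 + 25)
side = sqrt(29)

sqrt(29)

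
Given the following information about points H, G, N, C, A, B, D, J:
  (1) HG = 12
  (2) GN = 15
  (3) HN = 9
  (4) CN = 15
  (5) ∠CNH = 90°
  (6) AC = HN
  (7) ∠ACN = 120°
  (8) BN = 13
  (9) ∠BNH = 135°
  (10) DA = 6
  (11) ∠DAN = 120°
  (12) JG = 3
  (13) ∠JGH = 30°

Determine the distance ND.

From the given relations: AC = HN = 9.
Step 1: By the law of cosines on triangle NCA: NA² = 15² + 9² − 2·15·9·cos(120°) = 441, so NA = 21.
Step 2: By the law of cosines on triangle NAD: ND² = 21² + 6² − 2·21·6·cos(120°) = 603, so ND = 3·√67.

Therefore, the length of ND = 3·√67.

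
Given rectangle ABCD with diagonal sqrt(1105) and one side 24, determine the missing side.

The diagonal of a rectangle forms a right triangle with the two sides.
Rearranging the Pythagorean theorem: missing side = sqrt(d^2 - known^2).
= sqrt(1105 - 576) = sqrt(529) = 23.

23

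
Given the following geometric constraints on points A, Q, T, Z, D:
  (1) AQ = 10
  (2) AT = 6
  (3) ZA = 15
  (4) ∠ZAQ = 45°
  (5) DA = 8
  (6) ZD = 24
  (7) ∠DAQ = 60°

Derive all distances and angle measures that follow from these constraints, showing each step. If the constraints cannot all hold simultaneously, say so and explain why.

These constraints are not satisfiable: by the triangle inequality in triangle AZD, (3) ZA = 15 and (5) DA = 8 force ZD ≤ 15 + 8 = 23, but (6) says ZD = 24. No planar figure meets all of them, so nothing further can be derived.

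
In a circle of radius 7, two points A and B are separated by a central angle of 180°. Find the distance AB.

Chord length = 2r sin(θ/2)
= 2 × 7 × sin(180°/2)
= 2 × 7 × sin(90°)
= 14

14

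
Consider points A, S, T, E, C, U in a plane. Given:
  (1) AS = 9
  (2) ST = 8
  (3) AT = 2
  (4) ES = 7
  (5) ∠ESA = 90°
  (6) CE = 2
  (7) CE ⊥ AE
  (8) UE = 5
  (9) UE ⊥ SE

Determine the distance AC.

Step 1: By the law of cosines on triangle ESA: EA² = 7² + 9² − 2·7·9·cos(90°) = 130, so EA = √130.
Step 2: By the law of cosines on triangle AEC: AC² = √130² + 2² − 2·√130·2·cos(90°) = 134, so AC = √134.

Therefore, the length of AC = √134.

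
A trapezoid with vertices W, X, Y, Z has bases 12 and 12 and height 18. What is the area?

A trapezoid's area equals the midsegment times the height.
The midsegment is (12 + 12) / 2 = 12.
Area = 12 * 18 = 216.

216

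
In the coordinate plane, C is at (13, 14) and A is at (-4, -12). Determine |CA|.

d = sqrt((-17)^2 + (-26)^2) = sqrt(965)

sqrt(965)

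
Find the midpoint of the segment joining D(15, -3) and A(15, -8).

The midpoint is the average of the coordinates:
x: (15 + 15)/2 = 15
y: (-3 + -8)/2 = -11/2
Midpoint = (15, -11/2)

(15, -11/2)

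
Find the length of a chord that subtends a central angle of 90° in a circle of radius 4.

Chord = 2(4) sin(45°) = 4*sqrt(2)

4*sqrt(2)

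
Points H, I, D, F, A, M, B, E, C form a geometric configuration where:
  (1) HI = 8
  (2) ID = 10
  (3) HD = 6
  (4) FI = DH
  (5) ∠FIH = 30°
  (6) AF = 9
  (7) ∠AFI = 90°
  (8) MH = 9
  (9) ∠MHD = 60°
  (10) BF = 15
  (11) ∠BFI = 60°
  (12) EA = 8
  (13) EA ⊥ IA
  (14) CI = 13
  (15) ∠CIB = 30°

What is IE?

From the given relations: FI = DH = 6.
Step 1: By the law of cosines on triangle IFA: IA² = 6² + 9² − 2·6·9·cos(90°) = 117, so IA = 3·√13.
Step 2: By the law of cosines on triangle IAE: IE² = (3·√13)² + 8² − 2·3·√13·8·cos(90°) = 181, so IE = √181.

Therefore, the length of IE = √181.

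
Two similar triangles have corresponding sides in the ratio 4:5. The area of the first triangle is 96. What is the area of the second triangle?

Area ratio = (4/5)^2 = 16/25. Area of the second triangle = 96 * 25/16 = 150.

150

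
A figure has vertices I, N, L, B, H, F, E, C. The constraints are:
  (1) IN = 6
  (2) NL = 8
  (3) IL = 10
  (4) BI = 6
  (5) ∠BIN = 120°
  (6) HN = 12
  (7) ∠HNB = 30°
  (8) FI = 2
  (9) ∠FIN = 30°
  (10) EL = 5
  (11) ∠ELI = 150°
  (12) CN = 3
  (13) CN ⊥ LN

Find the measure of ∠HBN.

Step 1: By the law of cosines on triangle BIN: BN² = 6² + 6² − 2·6·6·cos(120°) = 108, so BN = 6·√3.
Step 2: By the law of cosines on triangle BNH: BH² = (6·√3)² + 12² − 2·6·√3·12·cos(30°) = 36, so BH = 6.
Step 3: By the inverse law of cosines on triangle HBN: cos(∠HBN) = (6² + (6·√3)² − 12²) / (2·6·6·√3) = 0/124.71 = 0, so ∠HBN = 90°.

Therefore, the measure of angle ∠HBN = 90°.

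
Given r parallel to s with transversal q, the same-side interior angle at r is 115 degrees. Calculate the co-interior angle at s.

Co-interior (same-side interior) angles are between the parallel lines on the same side of the transversal.
Unlike corresponding or alternate interior angles, they are supplementary rather than equal.
So the angle = 180 - 115 = 65 degrees.

65 degrees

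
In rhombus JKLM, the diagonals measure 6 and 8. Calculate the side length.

Half-diagonals are 3 and 4. side = sqrt(3^2 + 4^2) = sqrt(25) = 5

5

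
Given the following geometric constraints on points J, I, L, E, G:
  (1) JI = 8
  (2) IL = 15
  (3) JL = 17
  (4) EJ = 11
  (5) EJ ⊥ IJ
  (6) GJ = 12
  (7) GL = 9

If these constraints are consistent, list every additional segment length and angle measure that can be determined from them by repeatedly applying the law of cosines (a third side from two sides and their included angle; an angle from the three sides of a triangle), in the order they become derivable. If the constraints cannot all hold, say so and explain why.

The constraints are consistent. Derivable facts, in order:
After 1 step:
- IE = √185
- ∠GJL = 30.37°
- ∠GLJ = 42.39°
- ∠IJL = 61.93°
- ∠ILJ = 28.07°
- ∠JGL = 107.24°
- ∠JIL = 90°
After 2 steps:
- ∠EIJ = 53.97°
- ∠IEJ = 36.03°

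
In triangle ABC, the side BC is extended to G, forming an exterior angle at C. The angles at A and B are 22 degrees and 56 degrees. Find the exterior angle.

Exterior angle = 22 + 56 = 78 degrees (exterior angle theorem).

78 degrees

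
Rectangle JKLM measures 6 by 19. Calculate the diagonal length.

A rectangle's diagonal splits it into two right triangles, with the diagonal as the hypotenuse.
By the Pythagorean theorem, d^2 = 6^2 + 19^2 = 397.
Therefore d = sqrt(397).

sqrt(397)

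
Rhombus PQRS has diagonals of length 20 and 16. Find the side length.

In a rhombus, the diagonals bisect each other perpendicularly, creating four congruent right triangles.
Each triangle has legs 10 (half of 20) and 8 (half of 16).
The hypotenuse of each right triangle is a side of the rhombus:
side = sqrt(10^2 + 8^2) = sqrt(164) = 2*sqrt(41)

2*sqrt(41)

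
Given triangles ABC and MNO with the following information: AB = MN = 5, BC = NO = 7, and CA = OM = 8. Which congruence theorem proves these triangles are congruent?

Consider the given information: AB = MN = 5, BC = NO = 7, and CA = OM = 8
This is not AAS or HL: AAS requires two angles and a non-included side. HL only applies to right triangles with matching hypotenuse and leg.
The correct criterion is SSS. All three pairs of corresponding sides are equal (Side-Side-Side).

SSS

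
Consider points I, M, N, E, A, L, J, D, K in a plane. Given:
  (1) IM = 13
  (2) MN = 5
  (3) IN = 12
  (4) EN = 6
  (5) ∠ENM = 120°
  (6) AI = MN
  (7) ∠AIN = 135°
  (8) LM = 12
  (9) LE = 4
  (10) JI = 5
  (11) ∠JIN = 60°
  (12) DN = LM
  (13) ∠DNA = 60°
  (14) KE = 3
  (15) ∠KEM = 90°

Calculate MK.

Step 1: By the law of cosines on triangle ENM: EM² = 6² + 5² − 2·6·5·cos(120°) = 91, so EM = √91.
Step 2: By the law of cosines on triangle MEK: MK² = √91² + 3² − 2·√91·3·cos(90°) = 100, so MK = 10.

Therefore, the length of MK = 10.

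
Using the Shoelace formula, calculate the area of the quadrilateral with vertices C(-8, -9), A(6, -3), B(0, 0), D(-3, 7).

Shoelace: sum of cross terms = 161, Area = (1/2)|161| = 161/2

161/2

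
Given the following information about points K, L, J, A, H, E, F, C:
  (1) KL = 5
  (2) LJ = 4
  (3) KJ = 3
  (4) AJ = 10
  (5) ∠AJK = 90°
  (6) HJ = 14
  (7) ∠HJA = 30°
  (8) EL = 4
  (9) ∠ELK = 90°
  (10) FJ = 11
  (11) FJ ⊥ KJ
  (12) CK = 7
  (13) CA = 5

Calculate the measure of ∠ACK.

Step 1: By the law of cosines on triangle AJK: AK² = 10² + 3² − 2·10·3·cos(90°) = 109, so AK = √109.
Step 2: By the inverse law of cosines on triangle ACK: cos(∠ACK) = (5² + 7² − √109²) / (2·5·7) = -35/70 = -0.5, so ∠ACK = 120°.

Therefore, the measure of angle ∠ACK = 120°.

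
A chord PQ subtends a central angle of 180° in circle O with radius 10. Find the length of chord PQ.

Chord = 2(10) sin(90°) = 20

20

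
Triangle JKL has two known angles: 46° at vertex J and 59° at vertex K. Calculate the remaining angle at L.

Let angle L = x. Then 46 + 59 + x = 180.
x = 180 - 105 = 75 degrees.

75 degrees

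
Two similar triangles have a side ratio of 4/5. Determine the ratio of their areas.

The ratio of areas of similar triangles equals the square of the side ratio.
Side ratio = 4:5
Area ratio = (4/5)^2 = 16/25 = 16:25

16:25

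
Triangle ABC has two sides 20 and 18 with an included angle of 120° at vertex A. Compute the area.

When two sides and the included angle are known, the area formula is (1/2)ab sin(C).
The height from one side to the opposite vertex is 18 sin(120°) = 9*sqrt(3).
Area = (1/2) * 20 * 9*sqrt(3) = 90*sqrt(3).

90*sqrt(3)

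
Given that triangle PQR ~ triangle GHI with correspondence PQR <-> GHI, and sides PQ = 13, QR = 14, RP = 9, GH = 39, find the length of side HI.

k = 39/13 = 3. HI = 3 * 14 = 42.

42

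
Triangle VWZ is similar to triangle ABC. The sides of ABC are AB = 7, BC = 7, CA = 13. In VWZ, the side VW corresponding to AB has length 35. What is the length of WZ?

Since the triangles are similar, the ratio of corresponding sides is constant.
Scale factor k = VW / AB = 35 / 7 = 5
WZ = k * BC = 5 * 7 = 35

35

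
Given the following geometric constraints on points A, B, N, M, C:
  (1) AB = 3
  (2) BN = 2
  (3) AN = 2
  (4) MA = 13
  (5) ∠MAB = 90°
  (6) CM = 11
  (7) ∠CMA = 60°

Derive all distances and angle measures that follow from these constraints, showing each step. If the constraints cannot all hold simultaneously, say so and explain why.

The constraints are consistent.

Step 1: From AM = 13, MC = 11, and ∠AMC = 60°, by the law of cosines:
  AC² = AM² + MC² - 2·AM·MC·cos(60°) = 169 + 121 - 143 = 147
  AC = 7·√3

Step 2: From BA = 3, AM = 13, and ∠BAM = 90°, by the law of cosines:
  BM² = BA² + AM² - 2·BA·AM·cos(90°) = 9 + 169 - 0 = 178
  BM = √178

Step 3: From AB = 3, AN = 2, BN = 2, by the inverse law of cosines:
  cos(∠BAN) = (AB² + AN² - BN²) / (2·AB·AN)
  ∠BAN = 41.41°

Step 4: From BA = 3, BN = 2, AN = 2, by the inverse law of cosines:
  cos(∠ABN) = (BA² + BN² - AN²) / (2·BA·BN)
  ∠ABN = 41.41°

Step 5: From NA = 2, NB = 2, AB = 3, by the inverse law of cosines:
  cos(∠ANB) = (NA² + NB² - AB²) / (2·NA·NB)
  ∠ANB = 97.18°

Step 6: From AC = 7·√3, AM = 13, CM = 11, by the inverse law of cosines:
  cos(∠CAM) = (AC² + AM² - CM²) / (2·AC·AM)
  ∠CAM = 51.79°

Step 7: From BA = 3, BM = √178, AM = 13, by the inverse law of cosines:
  cos(∠ABM) = (BA² + BM² - AM²) / (2·BA·BM)
  ∠ABM = 77.01°

Step 8: From MA = 13, MB = √178, AB = 3, by the inverse law of cosines:
  cos(∠AMB) = (MA² + MB² - AB²) / (2·MA·MB)
  ∠AMB = 12.99°

Step 9: From CA = 7·√3, CM = 11, AM = 13, by the inverse law of cosines:
  cos(∠ACM) = (CA² + CM² - AM²) / (2·CA·CM)
  ∠ACM = 68.21°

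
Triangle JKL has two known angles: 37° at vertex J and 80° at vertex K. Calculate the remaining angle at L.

angle L = 180 - 37 - 80 = 63 degrees.

63 degrees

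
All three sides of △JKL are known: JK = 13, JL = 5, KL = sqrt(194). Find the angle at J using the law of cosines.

cos(J) = (13² + 5² - (sqrt(194))²) / (2 × 13 × 5) = 0, so J = arccos(0) = 90°.

90°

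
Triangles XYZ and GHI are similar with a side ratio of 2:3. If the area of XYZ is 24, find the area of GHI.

Area ratio = (2/3)^2 = 4/9. Area of GHI = 24 * 9/4 = 54.

54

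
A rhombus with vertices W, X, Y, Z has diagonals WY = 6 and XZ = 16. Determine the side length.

In a rhombus, the diagonals bisect each other perpendicularly, creating four congruent right triangles.
Each triangle has legs 3 (half of 6) and 8 (half of 16).
The hypotenuse of each right triangle is a side of the rhombus:
side = sqrt(3^2 + 8^2) = sqrt(73)

sqrt(73)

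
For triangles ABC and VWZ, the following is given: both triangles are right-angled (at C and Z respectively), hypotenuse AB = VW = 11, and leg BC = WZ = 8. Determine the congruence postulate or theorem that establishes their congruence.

The given information provides:
both triangles are right-angled (at C and Z respectively), hypotenuse AB = VW = 11, and leg BC = WZ = 8
This matches the HL congruence theorem.
The hypotenuse and one leg of two right triangles are equal (Hypotenuse-Leg).

HL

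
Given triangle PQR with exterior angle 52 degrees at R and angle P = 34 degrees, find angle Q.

angle Q = 52 - 34 = 18 degrees (exterior angle theorem).

18 degrees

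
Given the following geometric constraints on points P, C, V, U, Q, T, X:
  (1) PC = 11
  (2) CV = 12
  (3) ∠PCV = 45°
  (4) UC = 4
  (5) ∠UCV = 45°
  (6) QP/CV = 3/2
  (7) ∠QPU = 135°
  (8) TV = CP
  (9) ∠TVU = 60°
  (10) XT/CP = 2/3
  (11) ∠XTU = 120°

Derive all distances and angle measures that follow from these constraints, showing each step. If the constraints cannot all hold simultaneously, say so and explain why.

The constraints are consistent.

From the given relations:
  QP = 3/2·CV = 3/2·12 = 18
  TV = CP = 11
  XT = 2/3·CP = 2/3·11 ≈ 7.33

Step 1: From PC = 11, CV = 12, and ∠PCV = 45°, by the law of cosines:
  PV² = PC² + CV² - 2·PC·CV·cos(45°) = 121 + 144 - 186.7 = 78.32
  PV ≈ 8.85

Step 2: From VC = 12, CU = 4, and ∠VCU = 45°, by the law of cosines:
  VU² = VC² + CU² - 2·VC·CU·cos(45°) = 144 + 16 - 67.88 = 92.12
  VU ≈ 9.6

Step 3: From UV = 9.6, VT = 11, and ∠UVT = 60°, by the law of cosines:
  UT² = UV² + VT² - 2·UV·VT·cos(60°) = 92.12 + 121 - 105.6 = 107.5
  UT ≈ 10.37

Step 4: From PC = 11, PV = 8.85, CV = 12, by the inverse law of cosines:
  cos(∠CPV) = (PC² + PV² - CV²) / (2·PC·PV)
  ∠CPV = 73.49°

Step 5: From VC = 12, VP = 8.85, CP = 11, by the inverse law of cosines:
  cos(∠CVP) = (VC² + VP² - CP²) / (2·VC·VP)
  ∠CVP = 61.51°

Step 6: From VC = 12, VU = 9.6, CU = 4, by the inverse law of cosines:
  cos(∠CVU) = (VC² + VU² - CU²) / (2·VC·VU)
  ∠CVU = 17.14°

Step 7: From UC = 4, UV = 9.6, CV = 12, by the inverse law of cosines:
  cos(∠CUV) = (UC² + UV² - CV²) / (2·UC·UV)
  ∠CUV = 117.86°

Step 8: From UT = 10.37, TX = 7.33, and ∠UTX = 120°, by the law of cosines:
  UX² = UT² + TX² - 2·UT·TX·cos(120°) = 107.5 + 53.78 + 76.05 = 237.4
  UX ≈ 15.41

Step 9: From UT = 10.37, UV = 9.6, TV = 11, by the inverse law of cosines:
  cos(∠TUV) = (UT² + UV² - TV²) / (2·UT·UV)
  ∠TUV = 66.72°

Step 10: From TU = 10.37, TV = 11, UV = 9.6, by the inverse law of cosines:
  cos(∠UTV) = (TU² + TV² - UV²) / (2·TU·TV)
  ∠UTV = 53.28°

Step 11: From UT = 10.37, UX = 15.41, TX = 7.33, by the inverse law of cosines:
  cos(∠TUX) = (UT² + UX² - TX²) / (2·UT·UX)
  ∠TUX = 24.34°

Step 12: From XT = 7.33, XU = 15.41, TU = 10.37, by the inverse law of cosines:
  cos(∠TXU) = (XT² + XU² - TU²) / (2·XT·XU)
  ∠TXU = 35.66°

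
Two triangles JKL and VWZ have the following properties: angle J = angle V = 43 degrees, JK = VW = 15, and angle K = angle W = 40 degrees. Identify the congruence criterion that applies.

The given information provides:
angle J = angle V = 43 degrees, JK = VW = 15, and angle K = angle W = 40 degrees
This matches the ASA congruence theorem.
Two pairs of corresponding angles and the included side are equal (Angle-Side-Angle).

ASA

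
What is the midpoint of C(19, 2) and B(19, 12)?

The midpoint is the average of the coordinates:
x: (19 + 19)/2 = 19
y: (2 + 12)/2 = 7
Midpoint = (19, 7)

(19, 7)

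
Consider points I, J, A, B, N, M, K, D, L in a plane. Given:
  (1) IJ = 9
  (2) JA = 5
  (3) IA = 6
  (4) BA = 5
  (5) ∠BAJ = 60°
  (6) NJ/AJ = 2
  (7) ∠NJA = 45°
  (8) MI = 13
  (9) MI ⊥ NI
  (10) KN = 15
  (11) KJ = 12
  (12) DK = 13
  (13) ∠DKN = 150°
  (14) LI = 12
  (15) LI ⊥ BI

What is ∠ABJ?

Step 1: By the law of cosines on triangle BAJ: BJ² = 5² + 5² − 2·5·5·cos(60°) = 25, so BJ = 5.
Step 2: By the inverse law of cosines on triangle ABJ: cos(∠ABJ) = (5² + 5² − 5²) / (2·5·5) = 25/50 = 0.5, so ∠ABJ = 60°.

Therefore, the measure of angle ∠ABJ = 60°.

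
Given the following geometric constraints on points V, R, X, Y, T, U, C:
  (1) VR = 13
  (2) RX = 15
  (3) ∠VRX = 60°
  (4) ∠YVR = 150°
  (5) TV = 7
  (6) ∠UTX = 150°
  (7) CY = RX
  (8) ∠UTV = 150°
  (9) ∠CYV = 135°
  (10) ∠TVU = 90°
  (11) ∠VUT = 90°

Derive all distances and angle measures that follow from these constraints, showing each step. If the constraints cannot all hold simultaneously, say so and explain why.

These constraints are not satisfiable: (8), (10) and (11) are the three interior angles of triangle UTV, which must sum to 180°, but 150° + 90° + 90° = 330°. No planar figure meets all of them, so nothing further can be derived.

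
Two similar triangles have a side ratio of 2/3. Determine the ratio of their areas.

The ratio of areas of similar triangles equals the square of the side ratio.
Side ratio = 2:3
Area ratio = (2/3)^2 = 4/9 = 4:9

4:9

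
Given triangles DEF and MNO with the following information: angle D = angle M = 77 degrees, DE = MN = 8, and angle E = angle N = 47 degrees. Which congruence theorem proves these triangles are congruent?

The given information provides:
angle D = angle M = 77 degrees, DE = MN = 8, and angle E = angle N = 47 degrees
This matches the ASA congruence theorem.
Two pairs of corresponding angles and the included side are equal (Angle-Side-Angle).

ASA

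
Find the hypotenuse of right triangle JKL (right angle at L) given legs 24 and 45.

JK = sqrt(24^2 + 45^2) = sqrt(2601) = 51

51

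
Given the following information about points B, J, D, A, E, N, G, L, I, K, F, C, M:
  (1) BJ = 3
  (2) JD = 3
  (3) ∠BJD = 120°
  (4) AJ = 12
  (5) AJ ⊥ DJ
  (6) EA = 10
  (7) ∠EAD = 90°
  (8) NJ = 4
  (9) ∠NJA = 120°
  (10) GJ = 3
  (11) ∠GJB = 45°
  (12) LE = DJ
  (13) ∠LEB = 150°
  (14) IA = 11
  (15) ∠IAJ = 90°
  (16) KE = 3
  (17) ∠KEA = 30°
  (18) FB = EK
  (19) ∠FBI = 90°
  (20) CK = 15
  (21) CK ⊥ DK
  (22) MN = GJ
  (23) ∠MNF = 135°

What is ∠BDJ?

Step 1: By the law of cosines on triangle DJB: DB² = 3² + 3² − 2·3·3·cos(120°) = 27, so DB = 3·√3.
Step 2: By the inverse law of cosines on triangle BDJ: cos(∠BDJ) = ((3·√3)² + 3² − 3²) / (2·3·√3·3) = 27/31.18 = 0.866, so ∠BDJ = 30°.

Therefore, the measure of angle ∠BDJ = 30°.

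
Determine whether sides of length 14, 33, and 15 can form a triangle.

Check the triangle inequality: 14 + 15 = 29 ≤ 33.
Since the sum of two sides does not exceed the third, no triangle can be formed.

No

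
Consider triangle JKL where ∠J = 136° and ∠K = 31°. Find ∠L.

By the triangle angle sum property, the three interior angles of any triangle add up to 180°.
We know angle J = 136° and angle K = 31°, so their sum is 167°.
Therefore angle L = 180° - 167° = 13°.

13 degrees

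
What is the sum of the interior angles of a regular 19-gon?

The sum of interior angles of an n-sided polygon is (n - 2) * 180.
For n = 19: (19 - 2) * 180 = 17 * 180 = 3060 degrees.

3060 degrees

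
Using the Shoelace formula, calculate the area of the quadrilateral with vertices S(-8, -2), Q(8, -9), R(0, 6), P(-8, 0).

Shoelace: sum of cross terms = 200, Area = (1/2)|200| = 100

100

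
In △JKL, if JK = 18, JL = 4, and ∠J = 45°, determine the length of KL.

Law of cosines: KL^2 = 18^2 + 4^2 - 2(18)(4)cos(45°) = 340 - 72*sqrt(2), so KL = 2*sqrt(85 - 18*sqrt(2)).

2*sqrt(85 - 18*sqrt(2))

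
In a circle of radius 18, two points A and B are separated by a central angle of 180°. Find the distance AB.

Chord length = 2r sin(θ/2)
= 2 × 18 × sin(180°/2)
= 2 × 18 × sin(90°)
= 36

36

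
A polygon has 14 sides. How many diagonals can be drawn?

The number of diagonals in an n-gon is n(n - 3)/2.
For n = 14: 14(14 - 3)/2 = 14 × 11 / 2 = 77.

77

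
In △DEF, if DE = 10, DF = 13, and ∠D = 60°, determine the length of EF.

When two sides and the included angle are known, the law of cosines gives the third side.
c^2 = a^2 + b^2 - 2ab cos(C) generalizes the Pythagorean theorem to non-right triangles.
Here: EF^2 = 100 + 169 - 260*(1/2) = 139
EF = sqrt(139)

sqrt(139)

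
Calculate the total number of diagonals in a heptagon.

Each of the 7 vertices connects to 4 non-adjacent vertices via diagonals.
Total connections = 7 × 4 = 28, but each diagonal is counted twice.
Number of diagonals = 28 / 2 = 14.

14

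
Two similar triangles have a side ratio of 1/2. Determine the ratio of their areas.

Area scales with the square of linear dimensions. If every length is multiplied by 1/2, then the area is multiplied by (1/2)^2 = 1/4.
The area ratio is 1:4.

1:4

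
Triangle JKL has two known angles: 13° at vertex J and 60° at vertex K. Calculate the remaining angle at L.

By the triangle angle sum property, the three interior angles of any triangle add up to 180°.
We know angle J = 13° and angle K = 60°, so their sum is 73°.
Therefore angle L = 180° - 73° = 107°.

107 degrees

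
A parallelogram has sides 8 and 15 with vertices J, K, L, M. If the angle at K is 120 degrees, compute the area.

The area of a parallelogram equals the product of two adjacent sides times the sine of the included angle.
This is because the height equals 15 * sin(120°) = 15*sqrt(3)/2.
Area = 8 * 15*sqrt(3)/2 = 60*sqrt(3)

60*sqrt(3)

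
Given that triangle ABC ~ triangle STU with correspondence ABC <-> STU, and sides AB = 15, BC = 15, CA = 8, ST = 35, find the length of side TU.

Since the triangles are similar, the ratio of corresponding sides is constant.
Scale factor k = ST / AB = 35 / 15 = 7/3
TU = k * BC = 7/3 * 15 = 35

35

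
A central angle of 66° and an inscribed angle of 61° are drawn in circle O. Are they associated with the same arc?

By the inscribed angle theorem, the inscribed angle for a central angle of 66° should be 66° / 2 = 33°.
The given inscribed angle is 61°, which does not equal 33°.
Therefore, no, they do not correspond to the same arc.

No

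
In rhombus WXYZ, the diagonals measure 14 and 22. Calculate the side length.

In a rhombus, the diagonals bisect each other perpendicularly, creating four congruent right triangles.
Each triangle has legs 7 (half of 14) and 11 (half of 22).
The hypotenuse of each right triangle is a side of the rhombus:
side = sqrt(7^2 + 11^2) = sqrt(170)

sqrt(170)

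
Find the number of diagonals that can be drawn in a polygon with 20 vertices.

Each of the 20 vertices connects to 17 non-adjacent vertices via diagonals.
Total connections = 20 × 17 = 340, but each diagonal is counted twice.
Number of diagonals = 340 / 2 = 170.

170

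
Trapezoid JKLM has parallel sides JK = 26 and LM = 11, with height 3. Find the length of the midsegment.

The midsegment (median) of a trapezoid connects the midpoints of the non-parallel sides.
Its length is the average of the two bases: (26 + 11) / 2 = 37/2.

37/2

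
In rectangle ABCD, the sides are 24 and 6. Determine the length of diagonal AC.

Using the Pythagorean theorem:
d² = 24² + 6² = 576 + 36 = 612
d = sqrt(612) = 6*sqrt(17)

6*sqrt(17)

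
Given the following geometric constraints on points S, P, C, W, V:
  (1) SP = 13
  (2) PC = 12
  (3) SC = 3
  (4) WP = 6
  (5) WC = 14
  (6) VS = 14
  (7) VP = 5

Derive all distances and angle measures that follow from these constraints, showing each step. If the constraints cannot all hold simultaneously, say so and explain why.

The constraints are consistent.

Step 1: From SC = 3, SP = 13, CP = 12, by the inverse law of cosines:
  cos(∠CSP) = (SC² + SP² - CP²) / (2·SC·SP)
  ∠CSP = 64.16°

Step 2: From SP = 13, SV = 14, PV = 5, by the inverse law of cosines:
  cos(∠PSV) = (SP² + SV² - PV²) / (2·SP·SV)
  ∠PSV = 20.92°

Step 3: From PC = 12, PS = 13, CS = 3, by the inverse law of cosines:
  cos(∠CPS) = (PC² + PS² - CS²) / (2·PC·PS)
  ∠CPS = 13°

Step 4: From PC = 12, PW = 6, CW = 14, by the inverse law of cosines:
  cos(∠CPW) = (PC² + PW² - CW²) / (2·PC·PW)
  ∠CPW = 96.38°

Step 5: From PS = 13, PV = 5, SV = 14, by the inverse law of cosines:
  cos(∠SPV) = (PS² + PV² - SV²) / (2·PS·PV)
  ∠SPV = 90.88°

Step 6: From CP = 12, CS = 3, PS = 13, by the inverse law of cosines:
  cos(∠PCS) = (CP² + CS² - PS²) / (2·CP·CS)
  ∠PCS = 102.84°

Step 7: From CP = 12, CW = 14, PW = 6, by the inverse law of cosines:
  cos(∠PCW) = (CP² + CW² - PW²) / (2·CP·CW)
  ∠PCW = 25.21°

Step 8: From WC = 14, WP = 6, CP = 12, by the inverse law of cosines:
  cos(∠CWP) = (WC² + WP² - CP²) / (2·WC·WP)
  ∠CWP = 58.41°

Step 9: From VP = 5, VS = 14, PS = 13, by the inverse law of cosines:
  cos(∠PVS) = (VP² + VS² - PS²) / (2·VP·VS)
  ∠PVS = 68.2°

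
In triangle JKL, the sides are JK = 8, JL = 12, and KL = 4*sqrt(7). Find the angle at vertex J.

cos(J) = (8² + 12² - (4*sqrt(7))²) / (2 × 8 × 12) = 1/2, so J = arccos(1/2) = 60°.

60°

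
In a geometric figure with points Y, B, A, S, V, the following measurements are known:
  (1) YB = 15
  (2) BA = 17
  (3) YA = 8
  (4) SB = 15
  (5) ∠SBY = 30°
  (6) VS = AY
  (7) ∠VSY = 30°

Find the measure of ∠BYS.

Step 1: By the law of cosines on triangle YBS: YS² = 15² + 15² − 2·15·15·cos(30°) = 60.29, so YS ≈ 7.76.
Step 2: By the inverse law of cosines on triangle BYS: cos(∠BYS) = (15² + 7.76² − 15²) / (2·15·7.76) = 60.29/232.94 = 0.2588, so ∠BYS = 75°.

Therefore, the measure of angle ∠BYS = 75°.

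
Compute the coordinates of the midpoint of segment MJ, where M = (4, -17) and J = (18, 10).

The midpoint is the average of the coordinates:
x: (4 + 18)/2 = 11
y: (-17 + 10)/2 = -7/2
Midpoint = (11, -7/2)

(11, -7/2)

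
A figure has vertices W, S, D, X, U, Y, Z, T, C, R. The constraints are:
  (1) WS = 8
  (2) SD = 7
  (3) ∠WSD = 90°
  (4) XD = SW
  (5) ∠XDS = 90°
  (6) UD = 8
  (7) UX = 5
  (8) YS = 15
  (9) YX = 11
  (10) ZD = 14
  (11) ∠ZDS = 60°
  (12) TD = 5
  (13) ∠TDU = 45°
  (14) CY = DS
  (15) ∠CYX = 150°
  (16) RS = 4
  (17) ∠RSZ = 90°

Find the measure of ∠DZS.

Step 1: By the law of cosines on triangle ZDS: ZS² = 14² + 7² − 2·14·7·cos(60°) = 147, so ZS = 7·√3.
Step 2: By the inverse law of cosines on triangle DZS: cos(∠DZS) = (14² + (7·√3)² − 7²) / (2·14·7·√3) = 294/339.48 = 0.866, so ∠DZS = 30°.

Therefore, the measure of angle ∠DZS = 30°.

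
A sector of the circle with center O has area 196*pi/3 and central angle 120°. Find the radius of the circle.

Sector area A = πr² × θ/360, so r² = 360A / (πθ).
r² = 360 × 196*pi/3 / (π × 120)
r² = 196
r = 14

14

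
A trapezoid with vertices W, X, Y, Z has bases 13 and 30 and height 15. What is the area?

Area of a trapezoid = (base1 + base2) * height / 2
Area = (13 + 30) * 15 / 2
Area = 43 * 15 / 2
Area = 645 / 2
Area = 645/2

645/2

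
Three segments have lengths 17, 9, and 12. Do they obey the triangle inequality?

For three segments to close into a triangle, no single side can be as long as the other two combined.
The longest side is 17, and 9 + 12 = 21 > 17.
A triangle can be formed.

Yes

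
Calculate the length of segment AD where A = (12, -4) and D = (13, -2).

The horizontal distance is |13 - 12| = 1 and the vertical distance is |-2 - -4| = 2.
By the Pythagorean theorem, d = sqrt(1^2 + 2^2) = sqrt(5).

sqrt(5)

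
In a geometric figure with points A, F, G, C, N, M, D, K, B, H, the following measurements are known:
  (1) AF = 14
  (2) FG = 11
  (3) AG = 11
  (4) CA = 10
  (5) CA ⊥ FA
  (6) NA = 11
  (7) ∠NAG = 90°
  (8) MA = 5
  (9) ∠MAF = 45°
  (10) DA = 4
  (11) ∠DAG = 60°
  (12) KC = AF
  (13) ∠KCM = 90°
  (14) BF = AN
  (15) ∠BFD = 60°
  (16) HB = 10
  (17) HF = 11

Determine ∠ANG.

Step 1: By the law of cosines on triangle NAG: NG² = 11² + 11² − 2·11·11·cos(90°) = 242, so NG = 11·√2.
Step 2: By the inverse law of cosines on triangle ANG: cos(∠ANG) = (11² + (11·√2)² − 11²) / (2·11·11·√2) = 242/342.24 = 0.7071, so ∠ANG = 45°.

Therefore, the measure of angle ∠ANG = 45°.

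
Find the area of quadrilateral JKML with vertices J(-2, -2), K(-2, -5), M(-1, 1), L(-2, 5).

Using the Shoelace formula for a quadrilateral (vertices in order):
Area = (1/2)|sum of (x_i * y_(i+1) - x_(i+1) * y_i)|
Terms: (-2*-5 - -2*-2) = 6, (-2*1 - -1*-5) = -7, (-1*5 - -2*1) = -3, (-2*-2 - -2*5) = 14
Sum = 10
Area = (1/2)(10) = 5

5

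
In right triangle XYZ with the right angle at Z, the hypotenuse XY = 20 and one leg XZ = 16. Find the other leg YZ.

Rearranging the Pythagorean theorem to solve for the unknown leg:
leg^2 = hypotenuse^2 - known_leg^2 = 400 - 256 = 144
leg = sqrt(144) = 12.

12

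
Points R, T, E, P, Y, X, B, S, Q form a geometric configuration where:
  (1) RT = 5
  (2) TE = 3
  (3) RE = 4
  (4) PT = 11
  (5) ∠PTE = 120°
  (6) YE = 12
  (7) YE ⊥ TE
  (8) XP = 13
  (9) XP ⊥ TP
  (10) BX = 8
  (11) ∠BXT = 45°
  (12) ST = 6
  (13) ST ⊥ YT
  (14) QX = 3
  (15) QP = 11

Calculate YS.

Step 1: By the law of cosines on triangle YET: YT² = 12² + 3² − 2·12·3·cos(90°) = 153, so YT = 3·√17.
Step 2: By the law of cosines on triangle YTS: YS² = (3·√17)² + 6² − 2·3·√17·6·cos(90°) = 189, so YS = 3·√21.

Therefore, the length of YS = 3·√21.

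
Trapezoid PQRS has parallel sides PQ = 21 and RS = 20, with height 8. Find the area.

A trapezoid's area equals the midsegment times the height.
The midsegment is (21 + 20) / 2 = 41/2.
Area = 41/2 * 8 = 164.

164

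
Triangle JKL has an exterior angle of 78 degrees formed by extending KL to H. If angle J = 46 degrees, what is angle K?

The exterior angle theorem states that an exterior angle equals the sum of the two non-adjacent interior angles.
So 78 = 46 + angle K, which gives angle K = 78 - 46 = 32 degrees.

32 degrees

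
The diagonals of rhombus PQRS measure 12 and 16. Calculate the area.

Area of a rhombus = (d1 * d2) / 2
Area = (12 * 16) / 2
Area = 192 / 2
Area = 96

96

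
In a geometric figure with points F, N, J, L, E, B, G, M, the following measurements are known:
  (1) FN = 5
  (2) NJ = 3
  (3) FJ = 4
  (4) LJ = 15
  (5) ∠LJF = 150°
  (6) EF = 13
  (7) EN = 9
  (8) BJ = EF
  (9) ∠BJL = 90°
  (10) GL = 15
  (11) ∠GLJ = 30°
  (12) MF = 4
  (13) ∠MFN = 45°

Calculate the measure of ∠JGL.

Step 1: By the law of cosines on triangle GLJ: GJ² = 15² + 15² − 2·15·15·cos(30°) = 60.29, so GJ ≈ 7.76.
Step 2: By the inverse law of cosines on triangle JGL: cos(∠JGL) = (7.76² + 15² − 15²) / (2·7.76·15) = 60.29/232.94 = 0.2588, so ∠JGL = 75°.

Therefore, the measure of angle ∠JGL = 75°.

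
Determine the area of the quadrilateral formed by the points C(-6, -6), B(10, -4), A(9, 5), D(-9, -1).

Using the Shoelace formula for a quadrilateral (vertices in order):
Area = (1/2)|sum of (x_i * y_(i+1) - x_(i+1) * y_i)|
Terms: (-6*-4 - 10*-6) = 84, (10*5 - 9*-4) = 86, (9*-1 - -9*5) = 36, (-9*-6 - -6*-1) = 48
Sum = 254
Area = (1/2)(254) = 127

127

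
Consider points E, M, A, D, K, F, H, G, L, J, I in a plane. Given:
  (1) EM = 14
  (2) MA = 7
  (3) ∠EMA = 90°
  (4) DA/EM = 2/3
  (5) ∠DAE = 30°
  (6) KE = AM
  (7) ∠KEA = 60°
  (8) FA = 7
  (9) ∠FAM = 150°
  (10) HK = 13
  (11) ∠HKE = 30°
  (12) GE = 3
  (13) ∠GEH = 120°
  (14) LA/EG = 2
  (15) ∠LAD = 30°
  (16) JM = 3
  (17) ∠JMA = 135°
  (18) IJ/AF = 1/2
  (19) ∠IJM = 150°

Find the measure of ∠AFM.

Step 1: By the law of cosines on triangle FAM: FM² = 7² + 7² − 2·7·7·cos(150°) = 182.87, so FM ≈ 13.52.
Step 2: By the inverse law of cosines on triangle AFM: cos(∠AFM) = (7² + 13.52² − 7²) / (2·7·13.52) = 182.87/189.32 = 0.9659, so ∠AFM = 15°.

Therefore, the measure of angle ∠AFM = 15°.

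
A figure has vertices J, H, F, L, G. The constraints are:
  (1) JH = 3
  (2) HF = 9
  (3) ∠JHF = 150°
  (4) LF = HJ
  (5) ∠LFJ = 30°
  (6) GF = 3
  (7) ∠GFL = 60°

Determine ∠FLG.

From the given relations: LF = HJ = 3.
Step 1: By the law of cosines on triangle LFG: LG² = 3² + 3² − 2·3·3·cos(60°) = 9, so LG = 3.
Step 2: By the inverse law of cosines on triangle FLG: cos(∠FLG) = (3² + 3² − 3²) / (2·3·3) = 9/18 = 0.5, so ∠FLG = 60°.

Therefore, the measure of angle ∠FLG = 60°.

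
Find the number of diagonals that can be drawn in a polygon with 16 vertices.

Each of the 16 vertices connects to 13 non-adjacent vertices via diagonals.
Total connections = 16 × 13 = 208, but each diagonal is counted twice.
Number of diagonals = 208 / 2 = 104.

104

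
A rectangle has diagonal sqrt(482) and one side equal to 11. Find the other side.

The diagonal of a rectangle forms a right triangle with the two sides.
Rearranging the Pythagorean theorem: missing side = sqrt(d^2 - known^2).
= sqrt(482 - 121) = sqrt(361) = 19.

19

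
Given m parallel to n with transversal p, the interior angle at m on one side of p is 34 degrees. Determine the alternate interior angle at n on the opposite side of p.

Alternate interior angles are equal: 34 degrees.

34 degrees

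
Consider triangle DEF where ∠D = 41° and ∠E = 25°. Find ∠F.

The interior angles sum to 180°: angle F = 180 - 41 - 25 = 114°.
The triangle is obtuse (angles 41°, 25°, 114°).

114 degrees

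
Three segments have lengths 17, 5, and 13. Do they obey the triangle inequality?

Check all three triangle inequalities:
17 + 5 = 22 > 13 ✓
17 + 13 = 30 > 5 ✓
5 + 13 = 18 > 17 ✓
All conditions hold, so these sides form a valid triangle.

Yes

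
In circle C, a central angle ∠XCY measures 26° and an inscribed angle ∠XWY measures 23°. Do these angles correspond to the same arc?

By the inscribed angle theorem, the inscribed angle for a central angle of 26° should be 26° / 2 = 13°.
The given inscribed angle is 23°, which does not equal 13°.
Therefore, no, they do not correspond to the same arc.

No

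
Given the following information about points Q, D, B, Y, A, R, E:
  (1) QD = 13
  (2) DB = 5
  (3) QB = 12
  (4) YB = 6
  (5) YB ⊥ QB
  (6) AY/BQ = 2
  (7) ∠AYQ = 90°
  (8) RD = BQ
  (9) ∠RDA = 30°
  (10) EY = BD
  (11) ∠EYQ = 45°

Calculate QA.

From the given relations: AY = 2·BQ = 2·12 = 24.
Step 1: By the law of cosines on triangle QBY: QY² = 12² + 6² − 2·12·6·cos(90°) = 180, so QY = 6·√5.
Step 2: By the law of cosines on triangle QYA: QA² = (6·√5)² + 24² − 2·6·√5·24·cos(90°) = 756, so QA = 6·√21.

Therefore, the length of QA = 6·√21.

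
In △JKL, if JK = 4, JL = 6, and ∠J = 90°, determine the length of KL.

By the law of cosines: KL^2 = JK^2 + JL^2 - 2*JK*JL*cos(J)
KL^2 = 4^2 + 6^2 - 2*4*6*cos(90°)
KL^2 = 16 + 36 - 48*(0)
KL^2 = 52
KL = 2*sqrt(13)

2*sqrt(13)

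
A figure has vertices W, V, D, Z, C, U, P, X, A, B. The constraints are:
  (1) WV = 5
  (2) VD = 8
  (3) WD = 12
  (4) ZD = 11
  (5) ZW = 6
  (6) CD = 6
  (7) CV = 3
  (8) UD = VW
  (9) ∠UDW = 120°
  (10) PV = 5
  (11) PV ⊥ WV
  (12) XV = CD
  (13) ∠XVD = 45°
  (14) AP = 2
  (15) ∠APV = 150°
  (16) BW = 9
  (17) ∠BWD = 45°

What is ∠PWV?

Step 1: By the law of cosines on triangle WVP: WP² = 5² + 5² − 2·5·5·cos(90°) = 50, so WP = 5·√2.
Step 2: By the inverse law of cosines on triangle PWV: cos(∠PWV) = ((5·√2)² + 5² − 5²) / (2·5·√2·5) = 50/70.71 = 0.7071, so ∠PWV = 45°.

Therefore, the measure of angle ∠PWV = 45°.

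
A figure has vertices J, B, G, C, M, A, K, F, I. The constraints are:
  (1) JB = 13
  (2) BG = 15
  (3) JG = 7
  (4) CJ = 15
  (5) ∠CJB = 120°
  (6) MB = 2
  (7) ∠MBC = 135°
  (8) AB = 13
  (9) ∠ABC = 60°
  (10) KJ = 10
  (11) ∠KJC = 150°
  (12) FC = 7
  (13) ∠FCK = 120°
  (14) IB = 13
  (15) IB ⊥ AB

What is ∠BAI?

Step 1: By the law of cosines on triangle ABI: AI² = 13² + 13² − 2·13·13·cos(90°) = 338, so AI = 13·√2.
Step 2: By the inverse law of cosines on triangle BAI: cos(∠BAI) = (13² + (13·√2)² − 13²) / (2·13·13·√2) = 338/478 = 0.7071, so ∠BAI = 45°.

Therefore, the measure of angle ∠BAI = 45°.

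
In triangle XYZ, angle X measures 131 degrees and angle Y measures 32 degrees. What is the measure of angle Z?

Let angle Z = x. Then 131 + 32 + x = 180.
x = 180 - 163 = 17 degrees.

17 degrees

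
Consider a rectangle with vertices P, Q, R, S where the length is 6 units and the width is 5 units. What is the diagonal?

d = sqrt(6^2 + 5^2) = sqrt(61)

sqrt(61)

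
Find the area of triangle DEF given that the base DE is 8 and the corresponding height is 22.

Area = (1/2) * base * height
Area = (1/2) * 8 * 22
Area = 88

88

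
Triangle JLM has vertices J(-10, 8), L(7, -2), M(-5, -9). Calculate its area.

Using the Shoelace formula for a triangle:
Area = (1/2)|x0(y1 - y2) + x1(y2 - y0) + x2(y0 - y1)|
Area = (1/2)|-10(-2 - -9) + 7(-9 - 8) + -5(8 - -2)|
Area = (1/2)|-70 + -119 + -50|
Area = (1/2)|-239|
Area = (1/2)(239)
Area = 239/2

239/2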